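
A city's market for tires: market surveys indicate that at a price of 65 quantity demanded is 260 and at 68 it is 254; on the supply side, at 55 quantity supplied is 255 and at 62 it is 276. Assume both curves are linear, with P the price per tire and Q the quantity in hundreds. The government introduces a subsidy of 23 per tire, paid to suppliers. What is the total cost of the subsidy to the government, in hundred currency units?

Demand slope: (254 − 260)/(68 − 65) = -2, so Qd = 390 − 2P.
Supply slope: (276 − 255)/(62 − 55) = 3, so Qs = 3P + 90.
Before the subsidy: set 390 − 2P = 3P + 90 → P* = 60, Q* = 270.
With a per-unit subsidy paid to suppliers, each receives P + 23 per unit sold, so supply becomes Qs = 3(P + 23) + 90.
New equilibrium: consumers pay 46.2, suppliers receive 69.2, Q = 297.6. (Wedge: Pb − Ps = −23.)
Outlay = t · Q = 23 · 297.6 = 6844.8.

Government outlay = 6844.8 hundred.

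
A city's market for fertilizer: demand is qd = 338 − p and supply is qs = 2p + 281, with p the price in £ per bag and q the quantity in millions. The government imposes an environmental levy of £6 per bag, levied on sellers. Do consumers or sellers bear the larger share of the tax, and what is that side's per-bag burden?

Before the tax: set 338 − p = 2p + 281 → p* = £19, q* = 319.
With the tax collected from sellers, supply shifts: qs = 2(p − 6) + 281.
New equilibrium: consumers pay £23, sellers receive £17, q = 315. (Wedge: pb − ps = 6.)
Per-bag burden: consumers £4, sellers £2.
Consumers take the larger share because demand is less price-elastic here (demand slope 1 vs supply slope 2).
The less price-elastic side of the market bears the larger share of a per-unit tax.

Consumers bear the larger share: £4 per bag.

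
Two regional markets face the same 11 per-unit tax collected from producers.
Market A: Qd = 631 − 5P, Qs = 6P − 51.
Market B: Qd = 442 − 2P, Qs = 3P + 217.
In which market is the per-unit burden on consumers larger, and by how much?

Market A: pre-tax P* = 62, Q* = 321; post-tax Q = 291; per-unit burden on consumers = 6.
Market B: pre-tax P* = 45, Q* = 352; post-tax Q = 338.8; per-unit burden on consumers = 6.6.
Difference: 6 vs 6.6 → market B is larger by 0.6.

Market B, by 0.6.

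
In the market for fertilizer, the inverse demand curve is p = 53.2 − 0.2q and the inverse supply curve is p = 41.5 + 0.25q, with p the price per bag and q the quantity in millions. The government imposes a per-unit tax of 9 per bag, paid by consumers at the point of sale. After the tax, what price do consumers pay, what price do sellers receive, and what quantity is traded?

Consumers pay 52; sellers receive 43; quantity = 6.

Inverting to q(p) form: qd = 266 − 5p; qs = 4p − 166.
Before the tax: set 266 − 5p = 4p − 166 → p* = 48, q* = 26.
With the tax collected from consumers, demand (in seller-price terms) shifts: qd = 266 − 5(p + 9).
Solving gives q = 6 with consumers paying 52 and sellers receiving 43 (the 9 wedge).
The less price-elastic side of the market bears the larger share of a per-unit tax.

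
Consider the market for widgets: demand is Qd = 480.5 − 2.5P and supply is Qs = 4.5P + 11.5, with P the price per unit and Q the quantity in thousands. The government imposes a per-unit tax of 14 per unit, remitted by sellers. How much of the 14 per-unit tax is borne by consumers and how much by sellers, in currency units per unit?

Consumers bear 9 per unit; sellers bear 5 per unit.

Without the tax, 480.5 − 2.5P = 4.5P + 11.5 gives 7P = 469, so P* = 67 and Q* = 313.
With the tax collected from sellers, supply shifts: Qs = 4.5(P − 14) + 11.5.
Solving gives Q = 290.5 with consumers paying 76 and sellers receiving 62 (the 14 wedge).
Burden on consumers: 9; on sellers: 5. (They sum to 14.)
The less price-elastic side of the market bears the larger share of a per-unit tax.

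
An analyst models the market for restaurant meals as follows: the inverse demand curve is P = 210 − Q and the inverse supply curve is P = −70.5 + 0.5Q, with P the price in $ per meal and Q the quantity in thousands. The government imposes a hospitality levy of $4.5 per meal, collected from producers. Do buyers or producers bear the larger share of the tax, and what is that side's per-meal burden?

Buyers bear the larger share: $3 per meal.

Rewrite in direct form: Qd = 210 − P and Qs = 2P + 141.
Before the tax: set 210 − P = 2P + 141 → P* = $23, Q* = 187.
With the tax collected from producers, supply shifts: Qs = 2(P − 4.5) + 141.
Solving gives Q = 184 with buyers paying $26 and producers receiving $21.5 (the $4.5 wedge).
Per-meal burden: buyers $3, producers $1.5.
Buyers take the larger share because demand is less price-elastic here (demand slope 1 vs supply slope 2).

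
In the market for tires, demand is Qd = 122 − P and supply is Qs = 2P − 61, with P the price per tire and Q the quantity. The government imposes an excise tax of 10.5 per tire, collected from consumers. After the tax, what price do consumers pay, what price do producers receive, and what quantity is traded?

Consumers pay 68; producers receive 57.5; quantity = 54.

Before the tax: set 122 − P = 2P − 61 → P* = 61, Q* = 61.
With the tax collected from consumers, demand (in seller-price terms) shifts: Qd = 122 − (P + 10.5).
Solving gives Q = 54 with consumers paying 68 and producers receiving 57.5 (the 10.5 wedge).
The less price-elastic side of the market bears the larger share of a per-unit tax.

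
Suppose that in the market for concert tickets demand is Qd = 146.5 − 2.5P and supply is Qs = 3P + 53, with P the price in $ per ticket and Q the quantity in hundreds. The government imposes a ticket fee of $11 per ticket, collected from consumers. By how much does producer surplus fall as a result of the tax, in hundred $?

Before the tax: set 146.5 − 2.5P = 3P + 53 → P* = $17, Q* = 104.
With the tax collected from consumers, demand (in seller-price terms) shifts: Qd = 146.5 − 2.5(P + 11).
Solving gives Q = 89 with consumers paying $23 and suppliers receiving $12 (the $11 wedge).
ΔPS is the trapezoid between Q = 89 and Q = 104 of height $5: ½ · (104 + 89) · 5 = $482.5.

Producer surplus falls by $482.5 hundred.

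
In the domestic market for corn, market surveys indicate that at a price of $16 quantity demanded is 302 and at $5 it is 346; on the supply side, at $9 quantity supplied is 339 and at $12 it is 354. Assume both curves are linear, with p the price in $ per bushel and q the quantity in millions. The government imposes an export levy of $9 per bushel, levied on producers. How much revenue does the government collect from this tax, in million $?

Demand slope: (346 − 302)/(5 − 16) = -4, so qd = 366 − 4p.
Supply slope: (354 − 339)/(12 − 9) = 5, so qs = 5p + 294.
Without the tax, 366 − 4p = 5p + 294 gives 9p = 72, so p* = $8 and q* = 334.
With the tax collected from producers, supply shifts: qs = 5(p − 9) + 294.
New equilibrium: consumers pay $13, producers receive $4, q = 314. (Wedge: pb − ps = 9.)
Revenue = t · Q = 9 · 314 = $2826.

Tax revenue = $2826 million.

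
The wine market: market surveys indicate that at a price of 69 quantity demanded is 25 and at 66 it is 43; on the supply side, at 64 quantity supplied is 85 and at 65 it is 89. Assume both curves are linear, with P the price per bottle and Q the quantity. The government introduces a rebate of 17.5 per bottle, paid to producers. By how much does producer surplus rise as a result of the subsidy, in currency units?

Producer surplus rises by 987.

Demand slope: (43 − 25)/(66 − 69) = -6, so Qd = 439 − 6P.
Supply slope: (89 − 85)/(65 − 64) = 4, so Qs = 4P − 171.
Before the subsidy: set 439 − 6P = 4P − 171 → P* = 61, Q* = 73.
With a per-unit subsidy paid to producers, each receives P + 17.5 per unit sold, so supply becomes Qs = 4(P + 17.5) − 171.
New equilibrium: buyers pay 54, producers receive 71.5, Q = 115. (Wedge: Pb − Ps = −17.5.)
ΔPS is the trapezoid between Q = 115 and Q = 73 of height 10.5: ½ · (73 + 115) · 10.5 = 987.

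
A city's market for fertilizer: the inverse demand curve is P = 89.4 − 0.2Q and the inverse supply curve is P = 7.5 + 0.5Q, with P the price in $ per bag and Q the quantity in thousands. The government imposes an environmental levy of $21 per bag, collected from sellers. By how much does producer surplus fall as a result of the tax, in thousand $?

Rewrite in direct form: Qd = 447 − 5P and Qs = 2P − 15.
Without the tax, 447 − 5P = 2P − 15 gives 7P = 462, so P* = $66 and Q* = 117.
With the tax collected from sellers, supply shifts: Qs = 2(P − 21) − 15.
Solving gives Q = 87 with buyers paying $72 and sellers receiving $51 (the $21 wedge).
ΔPS is the trapezoid between Q = 87 and Q = 117 of height $15: ½ · (117 + 87) · 15 = $1530.

Producer surplus falls by $1530 thousand.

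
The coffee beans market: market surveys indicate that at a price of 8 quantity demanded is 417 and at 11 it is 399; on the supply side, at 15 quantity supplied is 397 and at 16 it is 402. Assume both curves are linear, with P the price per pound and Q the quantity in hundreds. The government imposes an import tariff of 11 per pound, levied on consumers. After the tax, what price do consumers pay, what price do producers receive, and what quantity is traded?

Consumers pay 18; producers receive 7; quantity = 357.

Demand slope: (399 − 417)/(11 − 8) = -6, so Qd = 465 − 6P.
Supply slope: (402 − 397)/(16 − 15) = 5, so Qs = 5P + 322.
Before the tax: set 465 − 6P = 5P + 322 → P* = 13, Q* = 387.
With the tax collected from consumers, demand (in seller-price terms) shifts: Qd = 465 − 6(P + 11).
New equilibrium: consumers pay 18, producers receive 7, Q = 357. (Wedge: Pb − Ps = 11.)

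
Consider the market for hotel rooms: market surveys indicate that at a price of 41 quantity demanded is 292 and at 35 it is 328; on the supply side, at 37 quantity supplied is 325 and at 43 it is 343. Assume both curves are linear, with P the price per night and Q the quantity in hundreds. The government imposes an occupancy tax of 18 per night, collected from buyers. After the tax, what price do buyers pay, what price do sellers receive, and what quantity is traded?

Demand slope: (328 − 292)/(35 − 41) = -6, so Qd = 538 − 6P.
Supply slope: (343 − 325)/(43 − 37) = 3, so Qs = 3P + 214.
Without the tax, 538 − 6P = 3P + 214 gives 9P = 324, so P* = 36 and Q* = 322.
With the tax collected from buyers, demand (in seller-price terms) shifts: Qd = 538 − 6(P + 18).
Solving gives Q = 286 with buyers paying 42 and sellers receiving 24 (the 18 wedge).
The less price-elastic side of the market bears the larger share of a per-unit tax.

Buyers pay 42; sellers receive 24; quantity = 286.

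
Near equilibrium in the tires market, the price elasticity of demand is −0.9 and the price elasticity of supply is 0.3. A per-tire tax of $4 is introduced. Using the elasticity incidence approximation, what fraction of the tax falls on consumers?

Incidence ratio: consumers' share ≈ εs / (εs + |εd|) = 0.3 / (0.3 + 0.9) = 0.25.
Supply is the less elastic side, so consumers bear the smaller share.

Consumers' share ≈ 0.25.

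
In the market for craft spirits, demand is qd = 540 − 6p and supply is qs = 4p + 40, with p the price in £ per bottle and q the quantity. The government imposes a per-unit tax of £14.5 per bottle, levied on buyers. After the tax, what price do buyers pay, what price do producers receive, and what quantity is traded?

Buyers pay £55.8; producers receive £41.3; quantity = 205.2.

Before the tax: set 540 − 6p = 4p + 40 → p* = £50, q* = 240.
With the tax collected from buyers, demand (in seller-price terms) shifts: qd = 540 − 6(p + 14.5).
New equilibrium: buyers pay £55.8, producers receive £41.3, q = 205.2. (Wedge: pb − ps = 14.5.)
The less price-elastic side of the market bears the larger share of a per-unit tax.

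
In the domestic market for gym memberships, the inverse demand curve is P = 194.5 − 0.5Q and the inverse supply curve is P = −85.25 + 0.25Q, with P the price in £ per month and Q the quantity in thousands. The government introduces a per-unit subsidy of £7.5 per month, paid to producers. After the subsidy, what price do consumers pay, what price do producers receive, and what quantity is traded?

Rewrite in direct form: Qd = 389 − 2P and Qs = 4P + 341.
Without the subsidy, 389 − 2P = 4P + 341 gives 6P = 48, so P* = £8 and Q* = 373.
With a per-unit subsidy paid to producers, each receives P + 7.5 per unit sold, so supply becomes Qs = 4(P + 7.5) + 341.
Solving gives Q = 383 with consumers paying £3 and producers receiving £10.5 (the £7.5 wedge).

Consumers pay £3; producers receive £10.5; quantity = 383.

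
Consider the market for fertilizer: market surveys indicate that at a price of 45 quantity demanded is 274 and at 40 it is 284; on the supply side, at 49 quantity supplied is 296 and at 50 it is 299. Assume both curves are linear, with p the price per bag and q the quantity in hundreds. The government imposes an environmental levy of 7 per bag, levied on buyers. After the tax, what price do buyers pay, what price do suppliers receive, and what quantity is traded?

Demand slope: (284 − 274)/(40 − 45) = -2, so qd = 364 − 2p.
Supply slope: (299 − 296)/(50 − 49) = 3, so qs = 3p + 149.
Before the tax: set 364 − 2p = 3p + 149 → p* = 43, q* = 278.
With the tax collected from buyers, demand (in seller-price terms) shifts: qd = 364 − 2(p + 7).
Solving gives q = 269.6 with buyers paying 47.2 and suppliers receiving 40.2 (the 7 wedge).

Buyers pay 47.2; suppliers receive 40.2; quantity = 269.6.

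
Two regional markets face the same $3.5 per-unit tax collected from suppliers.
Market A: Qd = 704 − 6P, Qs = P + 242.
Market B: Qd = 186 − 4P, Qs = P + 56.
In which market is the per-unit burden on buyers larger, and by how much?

Market A: pre-tax P* = $66, Q* = 308; post-tax Q = 305; per-unit burden on buyers = $0.5.
Market B: pre-tax P* = $26, Q* = 82; post-tax Q = 79.2; per-unit burden on buyers = $0.7.
Difference: $0.5 vs $0.7 → market B is larger by $0.2.

Market B, by $0.2.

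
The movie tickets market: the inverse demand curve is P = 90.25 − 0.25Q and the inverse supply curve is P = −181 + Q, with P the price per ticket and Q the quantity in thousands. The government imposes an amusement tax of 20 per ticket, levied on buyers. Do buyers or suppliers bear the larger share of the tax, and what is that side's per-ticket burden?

Rewrite in direct form: Qd = 361 − 4P and Qs = P + 181.
Without the tax, 361 − 4P = P + 181 gives 5P = 180, so P* = 36 and Q* = 217.
With the tax collected from buyers, demand (in seller-price terms) shifts: Qd = 361 − 4(P + 20).
New equilibrium: buyers pay 40, suppliers receive 20, Q = 201. (Wedge: Pb − Ps = 20.)
Per-ticket burden: buyers 4, suppliers 16.
Suppliers take the larger share because supply is less price-elastic here (demand slope 4 vs supply slope 1).
The less price-elastic side of the market bears the larger share of a per-unit tax.

Suppliers bear the larger share: 16 per ticket.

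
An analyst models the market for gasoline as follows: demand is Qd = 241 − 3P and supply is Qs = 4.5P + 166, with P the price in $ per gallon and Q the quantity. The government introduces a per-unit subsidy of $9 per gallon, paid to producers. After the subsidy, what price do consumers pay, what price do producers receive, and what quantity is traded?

Without the subsidy, 241 − 3P = 4.5P + 166 gives 7.5P = 75, so P* = $10 and Q* = 211.
With a per-unit subsidy paid to producers, each receives P + 9 per unit sold, so supply becomes Qs = 4.5(P + 9) + 166.
New equilibrium: consumers pay $4.6, producers receive $13.6, Q = 227.2. (Wedge: Pb − Ps = −9.)

Consumers pay $4.6; producers receive $13.6; quantity = 227.2.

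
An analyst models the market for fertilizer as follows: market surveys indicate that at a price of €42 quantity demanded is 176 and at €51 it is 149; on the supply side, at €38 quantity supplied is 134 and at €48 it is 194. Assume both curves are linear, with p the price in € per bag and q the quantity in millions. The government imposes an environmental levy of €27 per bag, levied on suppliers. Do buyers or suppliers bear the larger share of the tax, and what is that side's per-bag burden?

Demand slope: (149 − 176)/(51 − 42) = -3, so qd = 302 − 3p.
Supply slope: (194 − 134)/(48 − 38) = 6, so qs = 6p − 94.
Without the tax, 302 − 3p = 6p − 94 gives 9p = 396, so p* = €44 and q* = 170.
With the tax collected from suppliers, supply shifts: qs = 6(p − 27) − 94.
Solving gives q = 116 with buyers paying €62 and suppliers receiving €35 (the €27 wedge).
Per-bag burden: buyers €18, suppliers €9.
Buyers take the larger share because demand is less price-elastic here (demand slope 3 vs supply slope 6).

Buyers bear the larger share: €18 per bag.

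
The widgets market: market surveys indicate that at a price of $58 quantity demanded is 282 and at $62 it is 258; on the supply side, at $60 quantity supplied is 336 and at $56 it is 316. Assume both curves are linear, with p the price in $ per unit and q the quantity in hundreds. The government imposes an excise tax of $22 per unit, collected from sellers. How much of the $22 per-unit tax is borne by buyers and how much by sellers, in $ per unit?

Demand slope: (258 − 282)/(62 − 58) = -6, so qd = 630 − 6p.
Supply slope: (316 − 336)/(56 − 60) = 5, so qs = 5p + 36.
Before the tax: set 630 − 6p = 5p + 36 → p* = $54, q* = 306.
With the tax collected from sellers, supply shifts: qs = 5(p − 22) + 36.
New equilibrium: buyers pay $64, sellers receive $42, q = 246. (Wedge: pb − ps = 22.)
Burden on buyers: $10; on sellers: $12. (They sum to $22.)
The less price-elastic side of the market bears the larger share of a per-unit tax.

Buyers bear $10 per unit; sellers bear $12 per unit.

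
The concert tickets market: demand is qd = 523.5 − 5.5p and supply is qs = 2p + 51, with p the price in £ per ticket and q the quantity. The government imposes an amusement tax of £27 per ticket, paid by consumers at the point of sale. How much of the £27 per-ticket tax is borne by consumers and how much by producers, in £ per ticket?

Before the tax: set 523.5 − 5.5p = 2p + 51 → p* = £63, q* = 177.
With the tax collected from consumers, demand (in seller-price terms) shifts: qd = 523.5 − 5.5(p + 27).
Solving gives q = 137.4 with consumers paying £70.2 and producers receiving £43.2 (the £27 wedge).
Burden on consumers: £7.2; on producers: £19.8. (They sum to £27.)

Consumers bear £7.2 per ticket; producers bear £19.8 per ticket.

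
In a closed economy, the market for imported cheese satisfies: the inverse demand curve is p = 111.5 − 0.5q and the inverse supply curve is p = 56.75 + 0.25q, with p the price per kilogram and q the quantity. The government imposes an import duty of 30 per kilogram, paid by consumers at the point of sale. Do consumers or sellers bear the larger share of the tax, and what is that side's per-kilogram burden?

Consumers bear the larger share: 20 per kilogram.

Inverting to q(p) form: qd = 223 − 2p; qs = 4p − 227.
Without the tax, 223 − 2p = 4p − 227 gives 6p = 450, so p* = 75 and q* = 73.
With the tax collected from consumers, demand (in seller-price terms) shifts: qd = 223 − 2(p + 30).
Solving gives q = 33 with consumers paying 95 and sellers receiving 65 (the 30 wedge).
Per-kilogram burden: consumers 20, sellers 10.
Consumers take the larger share because demand is less price-elastic here (demand slope 2 vs supply slope 4).
The less price-elastic side of the market bears the larger share of a per-unit tax.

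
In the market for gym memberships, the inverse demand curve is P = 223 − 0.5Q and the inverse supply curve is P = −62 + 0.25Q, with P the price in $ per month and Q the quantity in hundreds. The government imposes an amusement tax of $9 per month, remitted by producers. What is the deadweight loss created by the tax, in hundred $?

Deadweight loss = $54 hundred.

Rewrite in direct form: Qd = 446 − 2P and Qs = 4P + 248.
Without the tax, 446 − 2P = 4P + 248 gives 6P = 198, so P* = $33 and Q* = 380.
With the tax collected from producers, supply shifts: Qs = 4(P − 9) + 248.
Solving gives Q = 368 with consumers paying $39 and producers receiving $30 (the $9 wedge).
Quantity falls by |ΔQ| = |380 − 368| = 12.
DWL = ½ · t · |ΔQ| = ½ · 9 · 12 = $54.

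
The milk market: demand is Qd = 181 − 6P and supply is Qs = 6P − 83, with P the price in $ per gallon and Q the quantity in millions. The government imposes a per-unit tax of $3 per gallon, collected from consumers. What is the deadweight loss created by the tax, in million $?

Deadweight loss = $13.5 million.

Without the tax, 181 − 6P = 6P − 83 gives 12P = 264, so P* = $22 and Q* = 49.
With the tax collected from consumers, demand (in seller-price terms) shifts: Qd = 181 − 6(P + 3).
New equilibrium: consumers pay $23.5, suppliers receive $20.5, Q = 40. (Wedge: Pb − Ps = 3.)
Quantity falls by |ΔQ| = |49 − 40| = 9.
DWL = ½ · t · |ΔQ| = ½ · 3 · 9 = $13.5.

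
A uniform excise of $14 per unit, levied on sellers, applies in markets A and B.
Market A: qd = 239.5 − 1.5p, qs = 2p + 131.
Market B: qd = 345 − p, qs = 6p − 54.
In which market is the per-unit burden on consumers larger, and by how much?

Market B, by $4.

Market A: pre-tax p* = $31, q* = 193; post-tax q = 181; per-unit burden on consumers = $8.
Market B: pre-tax p* = $57, q* = 288; post-tax q = 276; per-unit burden on consumers = $12.
Difference: $8 vs $12 → market B is larger by $4.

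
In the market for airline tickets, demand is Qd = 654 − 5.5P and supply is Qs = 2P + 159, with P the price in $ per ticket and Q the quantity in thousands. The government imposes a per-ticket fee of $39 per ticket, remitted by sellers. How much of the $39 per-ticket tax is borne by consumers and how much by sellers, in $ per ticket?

Before the tax: set 654 − 5.5P = 2P + 159 → P* = $66, Q* = 291.
With the tax collected from sellers, supply shifts: Qs = 2(P − 39) + 159.
Solving gives Q = 233.8 with consumers paying $76.4 and sellers receiving $37.4 (the $39 wedge).
Burden on consumers: $10.4; on sellers: $28.6. (They sum to $39.)
The less price-elastic side of the market bears the larger share of a per-unit tax.

Consumers bear $10.4 per ticket; sellers bear $28.6 per ticket.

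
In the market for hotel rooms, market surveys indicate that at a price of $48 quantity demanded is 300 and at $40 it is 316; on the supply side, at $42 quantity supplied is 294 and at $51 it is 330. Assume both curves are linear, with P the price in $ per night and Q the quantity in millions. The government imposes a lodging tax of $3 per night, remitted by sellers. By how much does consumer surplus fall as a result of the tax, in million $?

Demand slope: (316 − 300)/(40 − 48) = -2, so Qd = 396 − 2P.
Supply slope: (330 − 294)/(51 − 42) = 4, so Qs = 4P + 126.
Before the tax: set 396 − 2P = 4P + 126 → P* = $45, Q* = 306.
With the tax collected from sellers, supply shifts: Qs = 4(P − 3) + 126.
Solving gives Q = 302 with buyers paying $47 and sellers receiving $44 (the $3 wedge).
ΔCS is the trapezoid between Q = 302 and Q = 306 of height $2: ½ · (306 + 302) · 2 = $608.

Consumer surplus falls by $608 million.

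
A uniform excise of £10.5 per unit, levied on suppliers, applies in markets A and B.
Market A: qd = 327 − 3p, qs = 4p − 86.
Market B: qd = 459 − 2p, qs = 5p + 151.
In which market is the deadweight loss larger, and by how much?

Market A, by £15.75.

Market A: pre-tax p* = £59, q* = 150; post-tax q = 132; deadweight loss = £94.5.
Market B: pre-tax p* = £44, q* = 371; post-tax q = 356; deadweight loss = £78.75.
Difference: £94.5 vs £78.75 → market A is larger by £15.75.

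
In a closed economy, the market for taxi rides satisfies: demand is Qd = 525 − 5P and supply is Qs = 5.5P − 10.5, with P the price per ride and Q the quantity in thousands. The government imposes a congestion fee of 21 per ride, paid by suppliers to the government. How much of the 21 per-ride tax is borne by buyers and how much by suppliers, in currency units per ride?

Before the tax: set 525 − 5P = 5.5P − 10.5 → P* = 51, Q* = 270.
With the tax collected from suppliers, supply shifts: Qs = 5.5(P − 21) − 10.5.
New equilibrium: buyers pay 62, suppliers receive 41, Q = 215. (Wedge: Pb − Ps = 21.)
Burden on buyers: 11; on suppliers: 10. (They sum to 21.)
The less price-elastic side of the market bears the larger share of a per-unit tax.

Buyers bear 11 per ride; suppliers bear 10 per ride.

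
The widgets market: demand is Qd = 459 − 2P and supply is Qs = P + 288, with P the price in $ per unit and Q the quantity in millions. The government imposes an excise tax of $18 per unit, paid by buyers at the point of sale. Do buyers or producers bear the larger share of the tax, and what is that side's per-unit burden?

Producers bear the larger share: $12 per unit.

Without the tax, 459 − 2P = P + 288 gives 3P = 171, so P* = $57 and Q* = 345.
With the tax collected from buyers, demand (in seller-price terms) shifts: Qd = 459 − 2(P + 18).
New equilibrium: buyers pay $63, producers receive $45, Q = 333. (Wedge: Pb − Ps = 18.)
Per-unit burden: buyers $6, producers $12.
Producers take the larger share because supply is less price-elastic here (demand slope 2 vs supply slope 1).
The less price-elastic side of the market bears the larger share of a per-unit tax.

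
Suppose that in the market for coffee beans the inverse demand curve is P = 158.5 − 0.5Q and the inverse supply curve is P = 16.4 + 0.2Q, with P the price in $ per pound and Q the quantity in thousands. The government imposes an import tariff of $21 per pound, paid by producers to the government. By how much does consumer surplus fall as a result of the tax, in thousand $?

Rewrite in direct form: Qd = 317 − 2P and Qs = 5P − 82.
Before the tax: set 317 − 2P = 5P − 82 → P* = $57, Q* = 203.
With the tax collected from producers, supply shifts: Qs = 5(P − 21) − 82.
New equilibrium: buyers pay $72, producers receive $51, Q = 173. (Wedge: Pb − Ps = 21.)
ΔCS is the trapezoid between Q = 173 and Q = 203 of height $15: ½ · (203 + 173) · 15 = $2820.

Consumer surplus falls by $2820 thousand.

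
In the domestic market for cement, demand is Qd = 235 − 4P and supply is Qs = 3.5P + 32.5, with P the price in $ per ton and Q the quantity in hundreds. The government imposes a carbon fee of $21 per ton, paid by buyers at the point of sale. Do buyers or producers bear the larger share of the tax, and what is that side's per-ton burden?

Producers bear the larger share: $11.2 per ton.

Without the tax, 235 − 4P = 3.5P + 32.5 gives 7.5P = 202.5, so P* = $27 and Q* = 127.
With the tax collected from buyers, demand (in seller-price terms) shifts: Qd = 235 − 4(P + 21).
New equilibrium: buyers pay $36.8, producers receive $15.8, Q = 87.8. (Wedge: Pb − Ps = 21.)
Per-ton burden: buyers $9.8, producers $11.2.
Producers take the larger share because supply is less price-elastic here (demand slope 4 vs supply slope 3.5).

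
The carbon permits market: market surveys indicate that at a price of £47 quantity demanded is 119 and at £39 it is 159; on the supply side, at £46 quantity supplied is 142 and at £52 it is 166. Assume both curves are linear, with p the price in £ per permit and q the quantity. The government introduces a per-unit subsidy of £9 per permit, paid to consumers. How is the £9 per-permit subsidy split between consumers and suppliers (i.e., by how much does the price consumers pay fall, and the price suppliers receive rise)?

Consumers gain £4 per permit; suppliers gain £5 per permit.

Demand slope: (159 − 119)/(39 − 47) = -5, so qd = 354 − 5p.
Supply slope: (166 − 142)/(52 − 46) = 4, so qs = 4p − 42.
Before the subsidy: set 354 − 5p = 4p − 42 → p* = £44, q* = 134.
With a per-unit subsidy paid to consumers, each effectively pays p − 9, so demand becomes qd = 354 − 5(p − 9).
New equilibrium: consumers pay £40, suppliers receive £49, q = 154. (Wedge: pb − ps = −9.)
Gain to consumers: £4; to suppliers: £5. (They sum to £9.)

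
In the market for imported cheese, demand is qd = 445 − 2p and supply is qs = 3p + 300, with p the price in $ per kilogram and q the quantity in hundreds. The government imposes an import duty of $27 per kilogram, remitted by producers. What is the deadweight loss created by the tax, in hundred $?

Deadweight loss = $437.4 hundred.

Without the tax, 445 − 2p = 3p + 300 gives 5p = 145, so p* = $29 and q* = 387.
With the tax collected from producers, supply shifts: qs = 3(p − 27) + 300.
New equilibrium: buyers pay $45.2, producers receive $18.2, q = 354.6. (Wedge: pb − ps = 27.)
Quantity falls by |ΔQ| = |387 − 354.6| = 32.4.
DWL = ½ · t · |ΔQ| = ½ · 27 · 32.4 = $437.4.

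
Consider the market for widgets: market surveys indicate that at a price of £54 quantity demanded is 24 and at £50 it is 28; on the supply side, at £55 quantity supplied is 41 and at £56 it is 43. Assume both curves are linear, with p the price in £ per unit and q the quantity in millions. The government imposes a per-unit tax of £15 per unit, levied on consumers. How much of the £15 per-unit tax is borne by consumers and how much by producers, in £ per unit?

Consumers bear £10 per unit; producers bear £5 per unit.

Demand slope: (28 − 24)/(50 − 54) = -1, so qd = 78 − p.
Supply slope: (43 − 41)/(56 − 55) = 2, so qs = 2p − 69.
Without the tax, 78 − p = 2p − 69 gives 3p = 147, so p* = £49 and q* = 29.
With the tax collected from consumers, demand (in seller-price terms) shifts: qd = 78 − (p + 15).
Solving gives q = 19 with consumers paying £59 and producers receiving £44 (the £15 wedge).
Burden on consumers: £10; on producers: £5. (They sum to £15.)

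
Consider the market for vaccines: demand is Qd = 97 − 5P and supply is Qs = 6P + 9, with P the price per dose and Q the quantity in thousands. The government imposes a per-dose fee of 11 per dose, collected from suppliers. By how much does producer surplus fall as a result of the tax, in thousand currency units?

Without the tax, 97 − 5P = 6P + 9 gives 11P = 88, so P* = 8 and Q* = 57.
With the tax collected from suppliers, supply shifts: Qs = 6(P − 11) + 9.
Solving gives Q = 27 with buyers paying 14 and suppliers receiving 3 (the 11 wedge).
ΔPS is the trapezoid between Q = 27 and Q = 57 of height 5: ½ · (57 + 27) · 5 = 210.

Producer surplus falls by 210 thousand.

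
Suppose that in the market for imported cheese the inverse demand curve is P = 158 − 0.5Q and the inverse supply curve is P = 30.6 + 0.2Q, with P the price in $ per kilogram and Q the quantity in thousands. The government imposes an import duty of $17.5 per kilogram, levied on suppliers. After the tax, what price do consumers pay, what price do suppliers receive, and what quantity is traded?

Inverting to Q(P) form: Qd = 316 − 2P; Qs = 5P − 153.
Before the tax: set 316 − 2P = 5P − 153 → P* = $67, Q* = 182.
With the tax collected from suppliers, supply shifts: Qs = 5(P − 17.5) − 153.
New equilibrium: consumers pay $79.5, suppliers receive $62, Q = 157. (Wedge: Pb − Ps = 17.5.)
The less price-elastic side of the market bears the larger share of a per-unit tax.

Consumers pay $79.5; suppliers receive $62; quantity = 157.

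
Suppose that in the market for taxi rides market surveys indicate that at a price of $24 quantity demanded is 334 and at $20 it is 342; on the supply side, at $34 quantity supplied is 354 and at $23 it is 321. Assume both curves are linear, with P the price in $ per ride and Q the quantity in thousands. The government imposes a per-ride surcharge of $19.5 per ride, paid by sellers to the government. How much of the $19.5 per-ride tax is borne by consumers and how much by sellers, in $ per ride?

Consumers bear $11.7 per ride; sellers bear $7.8 per ride.

Demand slope: (342 − 334)/(20 − 24) = -2, so Qd = 382 − 2P.
Supply slope: (321 − 354)/(23 − 34) = 3, so Qs = 3P + 252.
Without the tax, 382 − 2P = 3P + 252 gives 5P = 130, so P* = $26 and Q* = 330.
With the tax collected from sellers, supply shifts: Qs = 3(P − 19.5) + 252.
New equilibrium: consumers pay $37.7, sellers receive $18.2, Q = 306.6. (Wedge: Pb − Ps = 19.5.)
Burden on consumers: $11.7; on sellers: $7.8. (They sum to $19.5.)
The less price-elastic side of the market bears the larger share of a per-unit tax.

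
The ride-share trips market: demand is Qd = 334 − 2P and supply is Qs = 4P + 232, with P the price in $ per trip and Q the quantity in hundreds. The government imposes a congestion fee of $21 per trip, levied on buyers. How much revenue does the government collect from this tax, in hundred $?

Without the tax, 334 − 2P = 4P + 232 gives 6P = 102, so P* = $17 and Q* = 300.
With the tax collected from buyers, demand (in seller-price terms) shifts: Qd = 334 − 2(P + 21).
Solving gives Q = 272 with buyers paying $31 and sellers receiving $10 (the $21 wedge).
Revenue = t · Q = 21 · 272 = $5712.

Tax revenue = $5712 hundred.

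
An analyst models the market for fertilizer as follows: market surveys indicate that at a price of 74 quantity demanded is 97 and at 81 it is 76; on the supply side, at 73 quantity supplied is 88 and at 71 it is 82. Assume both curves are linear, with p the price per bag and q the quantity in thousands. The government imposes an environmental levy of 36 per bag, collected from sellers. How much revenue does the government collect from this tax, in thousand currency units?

Tax revenue = 1440 thousand.

Demand slope: (76 − 97)/(81 − 74) = -3, so qd = 319 − 3p.
Supply slope: (82 − 88)/(71 − 73) = 3, so qs = 3p − 131.
Without the tax, 319 − 3p = 3p − 131 gives 6p = 450, so p* = 75 and q* = 94.
With the tax collected from sellers, supply shifts: qs = 3(p − 36) − 131.
Solving gives q = 40 with buyers paying 93 and sellers receiving 57 (the 36 wedge).
Revenue = t · Q = 36 · 40 = 1440.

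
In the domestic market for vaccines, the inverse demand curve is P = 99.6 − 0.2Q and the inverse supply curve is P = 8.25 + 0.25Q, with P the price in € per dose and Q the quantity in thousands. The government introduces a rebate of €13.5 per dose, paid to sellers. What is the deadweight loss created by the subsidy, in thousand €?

Deadweight loss = €202.5 thousand.

Inverting to Q(P) form: Qd = 498 − 5P; Qs = 4P − 33.
Without the subsidy, 498 − 5P = 4P − 33 gives 9P = 531, so P* = €59 and Q* = 203.
With a per-unit subsidy paid to sellers, each receives P + 13.5 per unit sold, so supply becomes Qs = 4(P + 13.5) − 33.
New equilibrium: buyers pay €53, sellers receive €66.5, Q = 233. (Wedge: Pb − Ps = −13.5.)
Quantity rises by |ΔQ| = |203 − 233| = 30.
DWL = ½ · t · |ΔQ| = ½ · 13.5 · 30 = €202.5.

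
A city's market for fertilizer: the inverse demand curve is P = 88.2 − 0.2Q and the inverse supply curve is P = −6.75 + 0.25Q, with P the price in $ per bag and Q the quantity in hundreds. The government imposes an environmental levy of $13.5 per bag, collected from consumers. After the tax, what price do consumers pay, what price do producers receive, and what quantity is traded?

Consumers pay $52; producers receive $38.5; quantity = 181.

Inverting to Q(P) form: Qd = 441 − 5P; Qs = 4P + 27.
Before the tax: set 441 − 5P = 4P + 27 → P* = $46, Q* = 211.
With the tax collected from consumers, demand (in seller-price terms) shifts: Qd = 441 − 5(P + 13.5).
New equilibrium: consumers pay $52, producers receive $38.5, Q = 181. (Wedge: Pb − Ps = 13.5.)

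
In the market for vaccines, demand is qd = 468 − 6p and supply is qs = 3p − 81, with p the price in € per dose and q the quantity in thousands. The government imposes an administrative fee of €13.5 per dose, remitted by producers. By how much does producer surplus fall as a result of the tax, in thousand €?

Without the tax, 468 − 6p = 3p − 81 gives 9p = 549, so p* = €61 and q* = 102.
With the tax collected from producers, supply shifts: qs = 3(p − 13.5) − 81.
Solving gives q = 75 with buyers paying €65.5 and producers receiving €52 (the €13.5 wedge).
ΔPS is the trapezoid between Q = 75 and Q = 102 of height €9: ½ · (102 + 75) · 9 = €796.5.

Producer surplus falls by €796.5 thousand.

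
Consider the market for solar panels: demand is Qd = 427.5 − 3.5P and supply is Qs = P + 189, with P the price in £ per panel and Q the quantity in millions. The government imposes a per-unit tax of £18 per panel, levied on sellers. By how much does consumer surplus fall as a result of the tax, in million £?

Before the tax: set 427.5 − 3.5P = P + 189 → P* = £53, Q* = 242.
With the tax collected from sellers, supply shifts: Qs = (P − 18) + 189.
Solving gives Q = 228 with consumers paying £57 and sellers receiving £39 (the £18 wedge).
ΔCS is the trapezoid between Q = 228 and Q = 242 of height £4: ½ · (242 + 228) · 4 = £940.

Consumer surplus falls by £940 million.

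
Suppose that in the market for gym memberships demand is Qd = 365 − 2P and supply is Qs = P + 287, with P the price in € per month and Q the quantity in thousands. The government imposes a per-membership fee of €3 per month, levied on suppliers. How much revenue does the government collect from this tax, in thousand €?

Without the tax, 365 − 2P = P + 287 gives 3P = 78, so P* = €26 and Q* = 313.
With the tax collected from suppliers, supply shifts: Qs = (P − 3) + 287.
Solving gives Q = 311 with consumers paying €27 and suppliers receiving €24 (the €3 wedge).
Revenue = t · Q = 3 · 311 = €933.

Tax revenue = €933 thousand.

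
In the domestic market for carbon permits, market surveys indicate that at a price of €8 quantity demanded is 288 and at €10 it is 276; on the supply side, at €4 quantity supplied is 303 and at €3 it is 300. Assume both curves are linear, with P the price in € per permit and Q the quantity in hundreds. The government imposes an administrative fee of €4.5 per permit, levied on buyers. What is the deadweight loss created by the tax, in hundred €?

Deadweight loss = €20.25 hundred.

Demand slope: (276 − 288)/(10 − 8) = -6, so Qd = 336 − 6P.
Supply slope: (300 − 303)/(3 − 4) = 3, so Qs = 3P + 291.
Without the tax, 336 − 6P = 3P + 291 gives 9P = 45, so P* = €5 and Q* = 306.
With the tax collected from buyers, demand (in seller-price terms) shifts: Qd = 336 − 6(P + 4.5).
New equilibrium: buyers pay €6.5, suppliers receive €2, Q = 297. (Wedge: Pb − Ps = 4.5.)
Quantity falls by |ΔQ| = |306 − 297| = 9.
DWL = ½ · t · |ΔQ| = ½ · 4.5 · 9 = €20.25.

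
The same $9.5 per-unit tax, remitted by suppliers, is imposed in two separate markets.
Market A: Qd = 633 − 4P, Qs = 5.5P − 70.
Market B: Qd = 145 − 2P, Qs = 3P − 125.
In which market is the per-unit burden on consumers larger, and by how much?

Market A: pre-tax P* = $74, Q* = 337; post-tax Q = 315; per-unit burden on consumers = $5.5.
Market B: pre-tax P* = $54, Q* = 37; post-tax Q = 25.6; per-unit burden on consumers = $5.7.
Difference: $5.5 vs $5.7 → market B is larger by $0.2.

Market B, by $0.2.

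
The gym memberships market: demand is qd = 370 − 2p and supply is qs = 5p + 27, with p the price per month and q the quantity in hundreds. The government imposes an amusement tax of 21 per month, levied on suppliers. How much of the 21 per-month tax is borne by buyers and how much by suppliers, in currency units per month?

Buyers bear 15 per month; suppliers bear 6 per month.

Without the tax, 370 − 2p = 5p + 27 gives 7p = 343, so p* = 49 and q* = 272.
With the tax collected from suppliers, supply shifts: qs = 5(p − 21) + 27.
Solving gives q = 242 with buyers paying 64 and suppliers receiving 43 (the 21 wedge).
Burden on buyers: 15; on suppliers: 6. (They sum to 21.)
The less price-elastic side of the market bears the larger share of a per-unit tax.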